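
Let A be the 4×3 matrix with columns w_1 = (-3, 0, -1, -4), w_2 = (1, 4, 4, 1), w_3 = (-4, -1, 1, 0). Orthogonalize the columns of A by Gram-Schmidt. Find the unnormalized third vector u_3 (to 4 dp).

w_1 = (-3, 0, -1, -4); ‖w_1‖ = 5.0990, so q_1 = (-0.5883, 0.0000, -0.1961, -0.7845).
q_1·w_2 = (-0.5883)·1 + 0.0000·4 + (-0.1961)·4 + (-0.7845)·1 = -2.1573.
u_2 = w_2 + 2.1573·q_1 = (-0.2692, 4.0000, 3.5769, -0.6923).
‖u_2‖ = 5.4172, so q_2 = (-0.0497, 0.7384, 0.6603, -0.1278).
q_1·w_3 = (-0.5883)·(-4) + 0.0000·(-1) + (-0.1961)·1 + (-0.7845)·0 = 2.1573; q_2·w_3 = (-0.0497)·(-4) + 0.7384·(-1) + 0.6603·1 + (-0.1278)·0 = 0.1207.
u_3 = w_3 − 2.1573·q_1 − 0.1207·q_2 = (-2.7248, -1.0891, 1.3434, 1.7077).

u_3 = (-2.7248, -1.0891, 1.3434, 1.7077)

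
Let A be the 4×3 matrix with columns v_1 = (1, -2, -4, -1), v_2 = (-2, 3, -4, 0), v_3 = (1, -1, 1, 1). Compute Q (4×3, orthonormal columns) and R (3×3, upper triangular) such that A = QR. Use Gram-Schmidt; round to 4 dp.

q_1 = v_1/‖v_1‖ = (1, -2, -4, -1)/4.6904 = (0.2132, -0.4264, -0.8528, -0.2132).
r_{12} = q_1·v_2 = 1.7056.
u_2 = v_2 − 1.7056·q_1 = (-2.3636, 3.7273, -2.5455, 0.3636).
‖u_2‖ = 5.1079, so q_2 = (-0.4627, 0.7297, -0.4983, 0.0712).
r_{13} = q_1·v_3 = -0.4264; r_{23} = q_2·v_3 = -1.6196.
u_3 = v_3 + 0.4264·q_1 + 1.6196·q_2 = (0.3415, 0.0000, -0.1707, 1.0244).
‖u_3‖ = 1.0932, so q_3 = (0.3123, 0.0000, -0.1562, 0.9370).

Q = [[0.2132, -0.4627, 0.3123], [-0.4264, 0.7297, 0.0000], [-0.8528, -0.4983, -0.1562], [-0.2132, 0.0712, 0.9370]], R = [[4.6904, 1.7056, -0.4264], [0.0000, 5.1079, -1.6196], [0.0000, 0.0000, 1.0932]]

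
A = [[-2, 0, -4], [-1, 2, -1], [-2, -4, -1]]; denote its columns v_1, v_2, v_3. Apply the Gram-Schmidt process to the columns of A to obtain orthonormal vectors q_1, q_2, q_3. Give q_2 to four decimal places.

q_2 = (0.3333, 0.6667, -0.6667)

v_1 = (-2, -1, -2); ‖v_1‖ = 3.0000, so q_1 = (-0.6667, -0.3333, -0.6667).
q_1·v_2 = (-0.6667)·0 + (-0.3333)·2 + (-0.6667)·(-4) = 2.0000.
u_2 = v_2 − 2.0000·q_1 = (1.3333, 2.6667, -2.6667).
‖u_2‖ = 4.0000, so q_2 = (0.3333, 0.6667, -0.6667).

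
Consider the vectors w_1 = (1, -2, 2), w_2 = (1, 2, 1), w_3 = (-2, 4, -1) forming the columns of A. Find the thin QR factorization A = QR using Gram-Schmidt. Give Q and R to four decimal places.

Q = [[0.3333, 0.4579, -0.8242], [-0.6667, 0.7326, 0.1374], [0.6667, 0.5037, 0.5494]], R = [[3.0000, -0.3333, -4.0000], [0.0000, 2.4267, 1.5110], [0.0000, 0.0000, 1.6483]]

w_1 = (1, -2, 2); ‖w_1‖ = 3.0000, so e_1 = (0.3333, -0.6667, 0.6667).
e_1·w_2 = 0.3333·1 + (-0.6667)·2 + 0.6667·1 = -0.3333.
u_2 = w_2 + 0.3333·e_1 = (1.1111, 1.7778, 1.2222).
‖u_2‖ = 2.4267, so e_2 = (0.4579, 0.7326, 0.5037).
e_1·w_3 = 0.3333·(-2) + (-0.6667)·4 + 0.6667·(-1) = -4.0000; e_2·w_3 = 0.4579·(-2) + 0.7326·4 + 0.5037·(-1) = 1.5110.
u_3 = w_3 + 4.0000·e_1 − 1.5110·e_2 = (-1.3585, 0.2264, 0.9057).
‖u_3‖ = 1.6483, so e_3 = (-0.8242, 0.1374, 0.5494).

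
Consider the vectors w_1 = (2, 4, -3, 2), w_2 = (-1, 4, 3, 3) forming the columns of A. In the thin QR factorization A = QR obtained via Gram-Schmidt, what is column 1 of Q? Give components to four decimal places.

q_1 = (0.3482, 0.6963, -0.5222, 0.3482)

w_1 = (2, 4, -3, 2); ‖w_1‖ = 5.7446, so q_1 = (0.3482, 0.6963, -0.5222, 0.3482).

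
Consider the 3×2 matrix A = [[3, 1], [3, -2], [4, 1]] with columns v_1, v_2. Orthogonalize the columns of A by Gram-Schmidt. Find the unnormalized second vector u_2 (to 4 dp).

u_2 = (0.9118, -2.0882, 0.8824)

q_1 = v_1/‖v_1‖ = (3, 3, 4)/5.8310 = (0.5145, 0.5145, 0.6860).
r_{12} = q_1·v_2 = 0.1715.
u_2 = v_2 − 0.1715·q_1 = (0.9118, -2.0882, 0.8824).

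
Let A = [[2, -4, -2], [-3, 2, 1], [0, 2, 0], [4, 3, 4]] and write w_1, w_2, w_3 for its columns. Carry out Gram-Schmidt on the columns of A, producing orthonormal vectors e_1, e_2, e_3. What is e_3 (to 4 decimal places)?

e_1 = w_1/‖w_1‖ = (2, -3, 0, 4)/5.3852 = (0.3714, -0.5571, 0.0000, 0.7428).
r_{12} = e_1·w_2 = -0.3714.
u_2 = w_2 + 0.3714·e_1 = (-3.8621, 1.7931, 2.0000, 3.2759).
‖u_2‖ = 5.7325, so e_2 = (-0.6737, 0.3128, 0.3489, 0.5714).
r_{13} = e_1·w_3 = 1.6713; r_{23} = e_2·w_3 = 3.9460.
u_3 = w_3 − 1.6713·e_1 − 3.9460·e_2 = (0.0378, 0.6967, -1.3767, 0.5037).
‖u_3‖ = 1.6235, so e_3 = (0.0233, 0.4292, -0.8480, 0.3102).

e_3 = (0.0233, 0.4292, -0.8480, 0.3102)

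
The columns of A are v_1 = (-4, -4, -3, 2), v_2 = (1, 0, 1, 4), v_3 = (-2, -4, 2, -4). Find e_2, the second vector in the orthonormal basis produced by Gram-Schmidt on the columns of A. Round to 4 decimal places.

e_2 = (0.2568, 0.0210, 0.2516, 0.9329)

v_1 = (-4, -4, -3, 2); ‖v_1‖ = 6.7082, so e_1 = (-0.5963, -0.5963, -0.4472, 0.2981).
e_1·v_2 = (-0.5963)·1 + (-0.5963)·0 + (-0.4472)·1 + 0.2981·4 = 0.1491.
u_2 = v_2 − 0.1491·e_1 = (1.0889, 0.0889, 1.0667, 3.9556).
‖u_2‖ = 4.2400, so e_2 = (0.2568, 0.0210, 0.2516, 0.9329).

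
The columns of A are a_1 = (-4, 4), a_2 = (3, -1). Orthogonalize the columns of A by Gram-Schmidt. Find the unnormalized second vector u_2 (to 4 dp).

e_1 = a_1/‖a_1‖ = (-4, 4)/5.6569 = (-0.7071, 0.7071).
r_{12} = e_1·a_2 = -2.8284.
u_2 = a_2 + 2.8284·e_1 = (1.0000, 1.0000).

u_2 = (1.0000, 1.0000)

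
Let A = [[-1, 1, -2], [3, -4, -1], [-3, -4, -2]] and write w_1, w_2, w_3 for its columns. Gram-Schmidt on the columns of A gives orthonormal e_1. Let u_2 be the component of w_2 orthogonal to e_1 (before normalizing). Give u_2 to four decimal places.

u_2 = (0.9474, -3.8421, -4.1579)

e_1 = w_1/‖w_1‖ = (-1, 3, -3)/4.3589 = (-0.2294, 0.6882, -0.6882).
r_{12} = e_1·w_2 = -0.2294.
u_2 = w_2 + 0.2294·e_1 = (0.9474, -3.8421, -4.1579).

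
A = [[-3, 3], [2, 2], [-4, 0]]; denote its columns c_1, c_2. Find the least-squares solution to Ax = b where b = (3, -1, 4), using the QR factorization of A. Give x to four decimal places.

c_1 = (-3, 2, -4); ‖c_1‖ = 5.3852, so q_1 = (-0.5571, 0.3714, -0.7428).
q_1·c_2 = (-0.5571)·3 + 0.3714·2 + (-0.7428)·0 = -0.9285.
u_2 = c_2 + 0.9285·q_1 = (2.4828, 2.3448, -0.6897).
‖u_2‖ = 3.4840, so q_2 = (0.7126, 0.6730, -0.1980).
Qᵀb = (-5.0138, 0.6730).
Back-substitute: x_2 = 0.6730/3.4840 = 0.1932.
x_1 = (-5.0138 + 0.9285·0.1932)/5.3852 = -0.8977.

x = (-0.8977, 0.1932)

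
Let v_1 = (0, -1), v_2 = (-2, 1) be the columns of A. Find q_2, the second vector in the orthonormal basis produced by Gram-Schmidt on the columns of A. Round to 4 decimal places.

q_2 = (-1.0000, 0.0000)

q_1 = v_1/‖v_1‖ = (0, -1)/1.0000 = (0.0000, -1.0000).
r_{12} = q_1·v_2 = -1.0000.
u_2 = v_2 + 1.0000·q_1 = (-2.0000, 0.0000).
‖u_2‖ = 2.0000, so q_2 = (-1.0000, 0.0000).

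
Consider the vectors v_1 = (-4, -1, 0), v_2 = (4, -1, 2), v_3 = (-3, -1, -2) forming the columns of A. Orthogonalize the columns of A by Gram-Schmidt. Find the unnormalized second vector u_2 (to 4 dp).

u_2 = (0.4706, -1.8824, 2.0000)

q_1 = v_1/‖v_1‖ = (-4, -1, 0)/4.1231 = (-0.9701, -0.2425, 0.0000).
r_{12} = q_1·v_2 = -3.6380.
u_2 = v_2 + 3.6380·q_1 = (0.4706, -1.8824, 2.0000).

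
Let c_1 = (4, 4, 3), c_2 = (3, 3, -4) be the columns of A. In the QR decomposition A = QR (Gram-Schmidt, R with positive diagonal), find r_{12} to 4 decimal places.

c_1 = (4, 4, 3); ‖c_1‖ = 6.4031, so e_1 = (0.6247, 0.6247, 0.4685).
r_{12} = e_1·c_2 = 1.8741.

r_{12} = 1.8741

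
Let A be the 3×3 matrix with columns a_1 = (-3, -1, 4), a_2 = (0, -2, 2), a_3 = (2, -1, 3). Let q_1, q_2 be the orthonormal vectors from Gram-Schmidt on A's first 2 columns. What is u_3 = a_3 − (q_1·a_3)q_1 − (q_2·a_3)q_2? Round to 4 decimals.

u_3 = (1.3333, 1.3333, 1.3333)

q_1 = a_1/‖a_1‖ = (-3, -1, 4)/5.0990 = (-0.5883, -0.1961, 0.7845).
r_{12} = q_1·a_2 = 1.9612.
u_2 = a_2 − 1.9612·q_1 = (1.1538, -1.6154, 0.4615).
‖u_2‖ = 2.0381, so q_2 = (0.5661, -0.7926, 0.2265).
r_{13} = q_1·a_3 = 1.3728; r_{23} = q_2·a_3 = 2.6042.
u_3 = a_3 − 1.3728·q_1 − 2.6042·q_2 = (1.3333, 1.3333, 1.3333).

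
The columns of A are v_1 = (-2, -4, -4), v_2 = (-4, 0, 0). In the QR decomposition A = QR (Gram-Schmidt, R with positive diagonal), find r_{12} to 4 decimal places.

q_1 = v_1/‖v_1‖ = (-2, -4, -4)/6.0000 = (-0.3333, -0.6667, -0.6667).
r_{12} = q_1·v_2 = 1.3333.

r_{12} = 1.3333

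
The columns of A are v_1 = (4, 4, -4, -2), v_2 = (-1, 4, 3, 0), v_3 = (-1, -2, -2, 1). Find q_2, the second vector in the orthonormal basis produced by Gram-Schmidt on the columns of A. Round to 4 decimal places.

q_2 = (-0.1961, 0.7845, 0.5883, 0.0000)

v_1 = (4, 4, -4, -2); ‖v_1‖ = 7.2111, so q_1 = (0.5547, 0.5547, -0.5547, -0.2774).
q_1·v_2 = 0.5547·(-1) + 0.5547·4 + (-0.5547)·3 + (-0.2774)·0 = 0.0000.
u_2 = v_2 + 0.0000·q_1 = (-1.0000, 4.0000, 3.0000, 0.0000).
‖u_2‖ = 5.0990, so q_2 = (-0.1961, 0.7845, 0.5883, 0.0000).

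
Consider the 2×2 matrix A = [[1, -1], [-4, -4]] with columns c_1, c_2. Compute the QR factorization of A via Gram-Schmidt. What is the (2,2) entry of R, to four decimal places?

r_{22} = 1.9403

q_1 = c_1/‖c_1‖ = (1, -4)/4.1231 = (0.2425, -0.9701).
r_{12} = q_1·c_2 = 3.6380.
u_2 = c_2 − 3.6380·q_1 = (-1.8824, -0.4706).
r_{22} = ‖u_2‖ = 1.9403.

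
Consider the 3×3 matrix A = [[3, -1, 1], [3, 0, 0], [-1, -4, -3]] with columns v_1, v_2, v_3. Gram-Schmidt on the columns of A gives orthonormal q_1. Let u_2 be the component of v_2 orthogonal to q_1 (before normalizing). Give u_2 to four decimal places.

v_1 = (3, 3, -1); ‖v_1‖ = 4.3589, so q_1 = (0.6882, 0.6882, -0.2294).
q_1·v_2 = 0.6882·(-1) + 0.6882·0 + (-0.2294)·(-4) = 0.2294.
u_2 = v_2 − 0.2294·q_1 = (-1.1579, -0.1579, -3.9474).

u_2 = (-1.1579, -0.1579, -3.9474)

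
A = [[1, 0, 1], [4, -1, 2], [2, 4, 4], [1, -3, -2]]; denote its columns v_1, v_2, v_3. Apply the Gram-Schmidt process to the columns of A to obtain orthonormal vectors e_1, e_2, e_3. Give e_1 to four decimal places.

v_1 = (1, 4, 2, 1); ‖v_1‖ = 4.6904, so e_1 = (0.2132, 0.8528, 0.4264, 0.2132).

e_1 = (0.2132, 0.8528, 0.4264, 0.2132)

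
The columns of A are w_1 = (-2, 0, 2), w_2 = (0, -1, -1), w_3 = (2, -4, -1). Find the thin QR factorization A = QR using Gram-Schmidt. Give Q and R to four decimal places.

w_1 = (-2, 0, 2); ‖w_1‖ = 2.8284, so e_1 = (-0.7071, 0.0000, 0.7071).
e_1·w_2 = (-0.7071)·0 + 0.0000·(-1) + 0.7071·(-1) = -0.7071.
u_2 = w_2 + 0.7071·e_1 = (-0.5000, -1.0000, -0.5000).
‖u_2‖ = 1.2247, so e_2 = (-0.4082, -0.8165, -0.4082).
e_1·w_3 = (-0.7071)·2 + 0.0000·(-4) + 0.7071·(-1) = -2.1213; e_2·w_3 = (-0.4082)·2 + (-0.8165)·(-4) + (-0.4082)·(-1) = 2.8577.
u_3 = w_3 + 2.1213·e_1 − 2.8577·e_2 = (1.6667, -1.6667, 1.6667).
‖u_3‖ = 2.8868, so e_3 = (0.5774, -0.5774, 0.5774).

Q = [[-0.7071, -0.4082, 0.5774], [0.0000, -0.8165, -0.5774], [0.7071, -0.4082, 0.5774]], R = [[2.8284, -0.7071, -2.1213], [0.0000, 1.2247, 2.8577], [0.0000, 0.0000, 2.8868]]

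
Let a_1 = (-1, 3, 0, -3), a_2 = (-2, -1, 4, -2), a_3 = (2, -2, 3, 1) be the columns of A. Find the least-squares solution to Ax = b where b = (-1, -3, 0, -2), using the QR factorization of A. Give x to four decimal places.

x = (-0.5854, 0.6482, -0.5347)

e_1 = a_1/‖a_1‖ = (-1, 3, 0, -3)/4.3589 = (-0.2294, 0.6882, 0.0000, -0.6882).
r_{12} = e_1·a_2 = 1.1471.
u_2 = a_2 − 1.1471·e_1 = (-1.7368, -1.7895, 4.0000, -1.2105).
‖u_2‖ = 4.8666, so e_2 = (-0.3569, -0.3677, 0.8219, -0.2487).
r_{13} = e_1·a_3 = -2.5236; r_{23} = e_2·a_3 = 2.2387.
u_3 = a_3 + 2.5236·e_1 − 2.2387·e_2 = (2.2200, 0.5600, 1.1600, -0.1800).
‖u_3‖ = 2.5729, so e_3 = (0.8628, 0.2177, 0.4508, -0.0700).
Qᵀb = (-0.4588, 1.9575, -1.3759).
Back-substitute: x_3 = -1.3759/2.5729 = -0.5347.
x_2 = (1.9575 − 2.2387·(-0.5347))/4.8666 = 0.6482.
x_1 = (-0.4588 − 1.1471·0.6482 + 2.5236·(-0.5347))/4.3589 = -0.5854.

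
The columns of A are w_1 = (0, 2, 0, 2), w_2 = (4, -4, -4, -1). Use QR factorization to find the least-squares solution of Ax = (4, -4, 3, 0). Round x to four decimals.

x = (-0.6575, 0.2740)

w_1 = (0, 2, 0, 2); ‖w_1‖ = 2.8284, so q_1 = (0.0000, 0.7071, 0.0000, 0.7071).
q_1·w_2 = 0.0000·4 + 0.7071·(-4) + 0.0000·(-4) + 0.7071·(-1) = -3.5355.
u_2 = w_2 + 3.5355·q_1 = (4.0000, -1.5000, -4.0000, 1.5000).
‖u_2‖ = 6.0415, so q_2 = (0.6621, -0.2483, -0.6621, 0.2483).
Qᵀb = (-2.8284, 1.6552).
Back-substitute: x_2 = 1.6552/6.0415 = 0.2740.
x_1 = (-2.8284 + 3.5355·0.2740)/2.8284 = -0.6575.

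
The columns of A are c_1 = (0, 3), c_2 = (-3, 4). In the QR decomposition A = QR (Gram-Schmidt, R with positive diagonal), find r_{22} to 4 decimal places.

q_1 = c_1/‖c_1‖ = (0, 3)/3.0000 = (0.0000, 1.0000).
r_{12} = q_1·c_2 = 4.0000.
u_2 = c_2 − 4.0000·q_1 = (-3.0000, 0.0000).
r_{22} = ‖u_2‖ = 3.0000.

r_{22} = 3.0000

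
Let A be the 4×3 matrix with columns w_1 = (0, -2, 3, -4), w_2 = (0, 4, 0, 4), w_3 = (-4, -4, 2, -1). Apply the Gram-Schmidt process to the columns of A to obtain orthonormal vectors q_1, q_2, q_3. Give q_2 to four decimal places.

q_1 = w_1/‖w_1‖ = (0, -2, 3, -4)/5.3852 = (0.0000, -0.3714, 0.5571, -0.7428).
r_{12} = q_1·w_2 = -4.4567.
u_2 = w_2 + 4.4567·q_1 = (0.0000, 2.3448, 2.4828, 0.6897).
‖u_2‖ = 3.4840, so q_2 = (0.0000, 0.6730, 0.7126, 0.1980).

q_2 = (0.0000, 0.6730, 0.7126, 0.1980)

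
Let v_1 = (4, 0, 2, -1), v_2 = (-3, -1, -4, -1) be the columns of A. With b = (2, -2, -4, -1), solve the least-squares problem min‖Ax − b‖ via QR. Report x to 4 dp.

x = (1.3301, 1.4175)

v_1 = (4, 0, 2, -1); ‖v_1‖ = 4.5826, so q_1 = (0.8729, 0.0000, 0.4364, -0.2182).
q_1·v_2 = 0.8729·(-3) + 0.0000·(-1) + 0.4364·(-4) + (-0.2182)·(-1) = -4.1461.
u_2 = v_2 + 4.1461·q_1 = (0.6190, -1.0000, -2.1905, -1.9048).
‖u_2‖ = 3.1320, so q_2 = (0.1977, -0.3193, -0.6994, -0.6082).
Qᵀb = (0.2182, 4.4396).
Back-substitute: x_2 = 4.4396/3.1320 = 1.4175.
x_1 = (0.2182 + 4.1461·1.4175)/4.5826 = 1.3301.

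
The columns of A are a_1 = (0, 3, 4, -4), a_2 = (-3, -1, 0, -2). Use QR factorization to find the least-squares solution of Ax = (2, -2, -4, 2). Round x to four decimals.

x = (-0.6922, -0.3242)

a_1 = (0, 3, 4, -4); ‖a_1‖ = 6.4031, so e_1 = (0.0000, 0.4685, 0.6247, -0.6247).
e_1·a_2 = 0.0000·(-3) + 0.4685·(-1) + 0.6247·0 + (-0.6247)·(-2) = 0.7809.
u_2 = a_2 − 0.7809·e_1 = (-3.0000, -1.3659, -0.4878, -1.5122).
‖u_2‖ = 3.6593, so e_2 = (-0.8198, -0.3733, -0.1333, -0.4133).
Qᵀb = (-4.6852, -1.1864).
Back-substitute: x_2 = -1.1864/3.6593 = -0.3242.
x_1 = (-4.6852 − 0.7809·(-0.3242))/6.4031 = -0.6922.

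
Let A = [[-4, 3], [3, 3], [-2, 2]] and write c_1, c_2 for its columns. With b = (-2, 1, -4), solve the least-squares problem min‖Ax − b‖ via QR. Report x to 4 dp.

x = (0.5789, -0.3158)

c_1 = (-4, 3, -2); ‖c_1‖ = 5.3852, so e_1 = (-0.7428, 0.5571, -0.3714).
e_1·c_2 = (-0.7428)·3 + 0.5571·3 + (-0.3714)·2 = -1.2999.
u_2 = c_2 + 1.2999·e_1 = (2.0345, 3.7241, 1.5172).
‖u_2‖ = 4.5067, so e_2 = (0.4514, 0.8264, 0.3367).
Qᵀb = (3.5282, -1.4232).
Back-substitute: x_2 = -1.4232/4.5067 = -0.3158.
x_1 = (3.5282 + 1.2999·(-0.3158))/5.3852 = 0.5789.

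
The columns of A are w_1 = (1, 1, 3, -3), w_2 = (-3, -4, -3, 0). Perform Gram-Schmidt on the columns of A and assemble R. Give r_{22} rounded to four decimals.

r_{22} = 4.6043

w_1 = (1, 1, 3, -3); ‖w_1‖ = 4.4721, so q_1 = (0.2236, 0.2236, 0.6708, -0.6708).
q_1·w_2 = 0.2236·(-3) + 0.2236·(-4) + 0.6708·(-3) + (-0.6708)·0 = -3.5777.
u_2 = w_2 + 3.5777·q_1 = (-2.2000, -3.2000, -0.6000, -2.4000).
r_{22} = ‖u_2‖ = 4.6043.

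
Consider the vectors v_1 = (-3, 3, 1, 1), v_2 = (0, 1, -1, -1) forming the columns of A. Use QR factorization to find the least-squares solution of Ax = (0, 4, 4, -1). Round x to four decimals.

x = (0.7458, 0.0847)

q_1 = v_1/‖v_1‖ = (-3, 3, 1, 1)/4.4721 = (-0.6708, 0.6708, 0.2236, 0.2236).
r_{12} = q_1·v_2 = 0.2236.
u_2 = v_2 − 0.2236·q_1 = (0.1500, 0.8500, -1.0500, -1.0500).
‖u_2‖ = 1.7176, so q_2 = (0.0873, 0.4949, -0.6113, -0.6113).
Qᵀb = (3.3541, 0.1456).
Back-substitute: x_2 = 0.1456/1.7176 = 0.0847.
x_1 = (3.3541 − 0.2236·0.0847)/4.4721 = 0.7458.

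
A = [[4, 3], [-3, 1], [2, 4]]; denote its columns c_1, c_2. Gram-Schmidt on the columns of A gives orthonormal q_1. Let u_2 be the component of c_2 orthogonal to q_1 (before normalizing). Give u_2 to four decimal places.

u_2 = (0.6552, 2.7586, 2.8276)

q_1 = c_1/‖c_1‖ = (4, -3, 2)/5.3852 = (0.7428, -0.5571, 0.3714).
r_{12} = q_1·c_2 = 3.1568.
u_2 = c_2 − 3.1568·q_1 = (0.6552, 2.7586, 2.8276).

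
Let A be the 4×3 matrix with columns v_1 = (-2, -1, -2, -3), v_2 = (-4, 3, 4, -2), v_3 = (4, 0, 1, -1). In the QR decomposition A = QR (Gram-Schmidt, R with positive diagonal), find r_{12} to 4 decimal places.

r_{12} = 0.7071

v_1 = (-2, -1, -2, -3); ‖v_1‖ = 4.2426, so q_1 = (-0.4714, -0.2357, -0.4714, -0.7071).
r_{12} = q_1·v_2 = 0.7071.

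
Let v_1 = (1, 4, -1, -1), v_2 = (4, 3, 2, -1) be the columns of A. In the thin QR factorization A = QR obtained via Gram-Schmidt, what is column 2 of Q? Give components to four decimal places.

q_2 = (0.7534, -0.0371, 0.6546, -0.0494)

v_1 = (1, 4, -1, -1); ‖v_1‖ = 4.3589, so q_1 = (0.2294, 0.9177, -0.2294, -0.2294).
q_1·v_2 = 0.2294·4 + 0.9177·3 + (-0.2294)·2 + (-0.2294)·(-1) = 3.4412.
u_2 = v_2 − 3.4412·q_1 = (3.2105, -0.1579, 2.7895, -0.2105).
‖u_2‖ = 4.2612, so q_2 = (0.7534, -0.0371, 0.6546, -0.0494).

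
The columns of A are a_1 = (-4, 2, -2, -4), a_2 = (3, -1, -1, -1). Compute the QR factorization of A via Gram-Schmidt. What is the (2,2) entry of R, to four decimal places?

e_1 = a_1/‖a_1‖ = (-4, 2, -2, -4)/6.3246 = (-0.6325, 0.3162, -0.3162, -0.6325).
r_{12} = e_1·a_2 = -1.2649.
u_2 = a_2 + 1.2649·e_1 = (2.2000, -0.6000, -1.4000, -1.8000).
r_{22} = ‖u_2‖ = 3.2249.

r_{22} = 3.2249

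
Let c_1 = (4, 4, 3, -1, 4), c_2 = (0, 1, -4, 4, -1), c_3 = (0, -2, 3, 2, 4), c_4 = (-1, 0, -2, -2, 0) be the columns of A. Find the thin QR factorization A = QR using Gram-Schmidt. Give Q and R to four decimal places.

Q = [[0.5252, 0.2029, -0.1543, -0.2669], [0.5252, 0.3867, -0.4951, -0.0327], [0.3939, -0.5832, 0.3018, -0.5884], [-0.1313, 0.6847, 0.5667, -0.4213], [0.5252, 0.0190, 0.5647, 0.6356]], R = [[7.6158, -2.1009, 1.9696, -1.0505], [0.0000, 5.4393, -1.0777, -0.4057], [0.0000, 0.0000, 5.2876, -1.5826], [0.0000, 0.0000, 0.0000, 2.2863]]

c_1 = (4, 4, 3, -1, 4); ‖c_1‖ = 7.6158, so q_1 = (0.5252, 0.5252, 0.3939, -0.1313, 0.5252).
q_1·c_2 = 0.5252·0 + 0.5252·1 + 0.3939·(-4) + (-0.1313)·4 + 0.5252·(-1) = -2.1009.
u_2 = c_2 + 2.1009·q_1 = (1.1034, 2.1034, -3.1724, 3.7241, 0.1034).
‖u_2‖ = 5.4393, so q_2 = (0.2029, 0.3867, -0.5832, 0.6847, 0.0190).
q_1·c_3 = 0.5252·0 + 0.5252·(-2) + 0.3939·3 + (-0.1313)·2 + 0.5252·4 = 1.9696; q_2·c_3 = 0.2029·0 + 0.3867·(-2) + (-0.5832)·3 + 0.6847·2 + 0.0190·4 = -1.0777.
u_3 = c_3 − 1.9696·q_1 + 1.0777·q_2 = (-0.8159, -2.6177, 1.5956, 2.9965, 2.9860).
‖u_3‖ = 5.2876, so q_3 = (-0.1543, -0.4951, 0.3018, 0.5667, 0.5647).
q_1·c_4 = 0.5252·(-1) + 0.5252·0 + 0.3939·(-2) + (-0.1313)·(-2) + 0.5252·0 = -1.0505; q_2·c_4 = 0.2029·(-1) + 0.3867·0 + (-0.5832)·(-2) + 0.6847·(-2) + 0.0190·0 = -0.4057; q_3·c_4 = (-0.1543)·(-1) + (-0.4951)·0 + 0.3018·(-2) + 0.5667·(-2) + 0.5647·0 = -1.5826.
u_4 = c_4 + 1.0505·q_1 + 0.4057·q_2 + 1.5826·q_3 = (-0.6102, -0.0749, -1.3453, -0.9633, 1.4532).
‖u_4‖ = 2.2863, so q_4 = (-0.2669, -0.0327, -0.5884, -0.4213, 0.6356).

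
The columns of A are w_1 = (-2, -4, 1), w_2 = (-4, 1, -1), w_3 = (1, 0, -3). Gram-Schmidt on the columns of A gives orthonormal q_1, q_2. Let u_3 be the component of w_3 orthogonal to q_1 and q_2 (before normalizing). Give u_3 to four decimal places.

w_1 = (-2, -4, 1); ‖w_1‖ = 4.5826, so q_1 = (-0.4364, -0.8729, 0.2182).
q_1·w_2 = (-0.4364)·(-4) + (-0.8729)·1 + 0.2182·(-1) = 0.6547.
u_2 = w_2 − 0.6547·q_1 = (-3.7143, 1.5714, -1.1429).
‖u_2‖ = 4.1918, so q_2 = (-0.8861, 0.3749, -0.2726).
q_1·w_3 = (-0.4364)·1 + (-0.8729)·0 + 0.2182·(-3) = -1.0911; q_2·w_3 = (-0.8861)·1 + 0.3749·0 + (-0.2726)·(-3) = -0.0682.
u_3 = w_3 + 1.0911·q_1 + 0.0682·q_2 = (0.4634, -0.9268, -2.7805).

u_3 = (0.4634, -0.9268, -2.7805)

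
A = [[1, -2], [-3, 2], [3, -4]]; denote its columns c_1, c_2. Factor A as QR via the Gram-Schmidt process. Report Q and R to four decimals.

Q = [[0.2294, -0.5518], [-0.6882, -0.6745], [0.6882, -0.4905]], R = [[4.3589, -4.5883], [0.0000, 1.7168]]

c_1 = (1, -3, 3); ‖c_1‖ = 4.3589, so q_1 = (0.2294, -0.6882, 0.6882).
q_1·c_2 = 0.2294·(-2) + (-0.6882)·2 + 0.6882·(-4) = -4.5883.
u_2 = c_2 + 4.5883·q_1 = (-0.9474, -1.1579, -0.8421).
‖u_2‖ = 1.7168, so q_2 = (-0.5518, -0.6745, -0.4905).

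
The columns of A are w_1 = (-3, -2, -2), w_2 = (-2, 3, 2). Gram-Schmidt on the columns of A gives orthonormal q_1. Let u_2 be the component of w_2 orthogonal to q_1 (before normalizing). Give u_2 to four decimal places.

w_1 = (-3, -2, -2); ‖w_1‖ = 4.1231, so q_1 = (-0.7276, -0.4851, -0.4851).
q_1·w_2 = (-0.7276)·(-2) + (-0.4851)·3 + (-0.4851)·2 = -0.9701.
u_2 = w_2 + 0.9701·q_1 = (-2.7059, 2.5294, 1.5294).

u_2 = (-2.7059, 2.5294, 1.5294)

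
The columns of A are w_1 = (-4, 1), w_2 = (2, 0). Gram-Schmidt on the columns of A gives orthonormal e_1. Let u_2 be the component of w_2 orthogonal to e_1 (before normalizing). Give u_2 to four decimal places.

w_1 = (-4, 1); ‖w_1‖ = 4.1231, so e_1 = (-0.9701, 0.2425).
e_1·w_2 = (-0.9701)·2 + 0.2425·0 = -1.9403.
u_2 = w_2 + 1.9403·e_1 = (0.1176, 0.4706).

u_2 = (0.1176, 0.4706)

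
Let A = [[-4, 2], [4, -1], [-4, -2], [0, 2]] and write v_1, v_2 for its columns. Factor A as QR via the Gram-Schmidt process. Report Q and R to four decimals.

e_1 = v_1/‖v_1‖ = (-4, 4, -4, 0)/6.9282 = (-0.5774, 0.5774, -0.5774, 0.0000).
r_{12} = e_1·v_2 = -0.5774.
u_2 = v_2 + 0.5774·e_1 = (1.6667, -0.6667, -2.3333, 2.0000).
‖u_2‖ = 3.5590, so e_2 = (0.4683, -0.1873, -0.6556, 0.5620).

Q = [[-0.5774, 0.4683], [0.5774, -0.1873], [-0.5774, -0.6556], [0.0000, 0.5620]], R = [[6.9282, -0.5774], [0.0000, 3.5590]]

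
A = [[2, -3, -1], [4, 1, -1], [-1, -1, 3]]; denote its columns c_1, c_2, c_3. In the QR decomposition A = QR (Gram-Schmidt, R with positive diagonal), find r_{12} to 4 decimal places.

r_{12} = -0.2182

q_1 = c_1/‖c_1‖ = (2, 4, -1)/4.5826 = (0.4364, 0.8729, -0.2182).
r_{12} = q_1·c_2 = -0.2182.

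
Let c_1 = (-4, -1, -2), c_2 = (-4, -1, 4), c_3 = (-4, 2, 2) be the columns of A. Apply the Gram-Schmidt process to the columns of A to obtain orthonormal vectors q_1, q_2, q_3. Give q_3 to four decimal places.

c_1 = (-4, -1, -2); ‖c_1‖ = 4.5826, so q_1 = (-0.8729, -0.2182, -0.4364).
q_1·c_2 = (-0.8729)·(-4) + (-0.2182)·(-1) + (-0.4364)·4 = 1.9640.
u_2 = c_2 − 1.9640·q_1 = (-2.2857, -0.5714, 4.8571).
‖u_2‖ = 5.3984, so q_2 = (-0.4234, -0.1059, 0.8997).
q_1·c_3 = (-0.8729)·(-4) + (-0.2182)·2 + (-0.4364)·2 = 2.1822; q_2·c_3 = (-0.4234)·(-4) + (-0.1059)·2 + 0.8997·2 = 3.2814.
u_3 = c_3 − 2.1822·q_1 − 3.2814·q_2 = (-0.7059, 2.8235, 0.0000).
‖u_3‖ = 2.9104, so q_3 = (-0.2425, 0.9701, 0.0000).

q_3 = (-0.2425, 0.9701, 0.0000)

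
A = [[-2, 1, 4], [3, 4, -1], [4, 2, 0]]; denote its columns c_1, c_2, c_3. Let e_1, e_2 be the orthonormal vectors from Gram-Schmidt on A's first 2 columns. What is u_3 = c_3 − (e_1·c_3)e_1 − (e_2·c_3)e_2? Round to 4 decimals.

u_3 = (1.6842, -1.3474, 1.8526)

e_1 = c_1/‖c_1‖ = (-2, 3, 4)/5.3852 = (-0.3714, 0.5571, 0.7428).
r_{12} = e_1·c_2 = 3.3425.
u_2 = c_2 − 3.3425·e_1 = (2.2414, 2.1379, -0.4828).
‖u_2‖ = 3.1349, so e_2 = (0.7150, 0.6820, -0.1540).
r_{13} = e_1·c_3 = -2.0426; r_{23} = e_2·c_3 = 2.1779.
u_3 = c_3 + 2.0426·e_1 − 2.1779·e_2 = (1.6842, -1.3474, 1.8526).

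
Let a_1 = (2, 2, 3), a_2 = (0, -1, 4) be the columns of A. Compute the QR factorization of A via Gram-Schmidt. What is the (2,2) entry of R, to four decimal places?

r_{22} = 3.3343

a_1 = (2, 2, 3); ‖a_1‖ = 4.1231, so e_1 = (0.4851, 0.4851, 0.7276).
e_1·a_2 = 0.4851·0 + 0.4851·(-1) + 0.7276·4 = 2.4254.
u_2 = a_2 − 2.4254·e_1 = (-1.1765, -2.1765, 2.2353).
r_{22} = ‖u_2‖ = 3.3343.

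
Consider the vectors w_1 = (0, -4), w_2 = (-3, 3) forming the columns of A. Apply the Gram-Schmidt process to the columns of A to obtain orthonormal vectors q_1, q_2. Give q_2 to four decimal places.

q_2 = (-1.0000, 0.0000)

w_1 = (0, -4); ‖w_1‖ = 4.0000, so q_1 = (0.0000, -1.0000).
q_1·w_2 = 0.0000·(-3) + (-1.0000)·3 = -3.0000.
u_2 = w_2 + 3.0000·q_1 = (-3.0000, 0.0000).
‖u_2‖ = 3.0000, so q_2 = (-1.0000, 0.0000).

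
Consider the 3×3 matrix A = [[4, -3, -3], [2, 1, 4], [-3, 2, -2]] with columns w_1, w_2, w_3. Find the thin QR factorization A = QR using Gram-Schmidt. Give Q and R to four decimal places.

Q = [[0.7428, -0.3487, -0.5715], [0.3714, 0.9249, -0.0816], [-0.5571, 0.1516, -0.8165]], R = [[5.3852, -2.9711, 0.3714], [0.0000, 2.2743, 4.4425], [0.0000, 0.0000, 3.0210]]

q_1 = w_1/‖w_1‖ = (4, 2, -3)/5.3852 = (0.7428, 0.3714, -0.5571).
r_{12} = q_1·w_2 = -2.9711.
u_2 = w_2 + 2.9711·q_1 = (-0.7931, 2.1034, 0.3448).
‖u_2‖ = 2.2743, so q_2 = (-0.3487, 0.9249, 0.1516).
r_{13} = q_1·w_3 = 0.3714; r_{23} = q_2·w_3 = 4.4425.
u_3 = w_3 − 0.3714·q_1 − 4.4425·q_2 = (-1.7267, -0.2467, -2.4667).
‖u_3‖ = 3.0210, so q_3 = (-0.5715, -0.0816, -0.8165).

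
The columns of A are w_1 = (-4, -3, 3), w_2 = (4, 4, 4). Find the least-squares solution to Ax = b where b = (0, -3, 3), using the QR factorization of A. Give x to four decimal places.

x = (0.6279, 0.2093)

w_1 = (-4, -3, 3); ‖w_1‖ = 5.8310, so e_1 = (-0.6860, -0.5145, 0.5145).
e_1·w_2 = (-0.6860)·4 + (-0.5145)·4 + 0.5145·4 = -2.7440.
u_2 = w_2 + 2.7440·e_1 = (2.1176, 2.5882, 5.4118).
‖u_2‖ = 6.3616, so e_2 = (0.3329, 0.4068, 0.8507).
Qᵀb = (3.0870, 1.3315).
Back-substitute: x_2 = 1.3315/6.3616 = 0.2093.
x_1 = (3.0870 + 2.7440·0.2093)/5.8310 = 0.6279.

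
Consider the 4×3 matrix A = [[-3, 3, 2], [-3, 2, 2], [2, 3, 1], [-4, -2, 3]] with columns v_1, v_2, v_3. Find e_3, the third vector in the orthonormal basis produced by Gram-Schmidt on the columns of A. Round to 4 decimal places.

e_3 = (-0.2394, -0.1104, 0.7319, 0.6283)

v_1 = (-3, -3, 2, -4); ‖v_1‖ = 6.1644, so e_1 = (-0.4867, -0.4867, 0.3244, -0.6489).
e_1·v_2 = (-0.4867)·3 + (-0.4867)·2 + 0.3244·3 + (-0.6489)·(-2) = -0.1622.
u_2 = v_2 + 0.1622·e_1 = (2.9211, 1.9211, 3.0526, -2.1053).
‖u_2‖ = 5.0964, so e_2 = (0.5732, 0.3769, 0.5990, -0.4131).
e_1·v_3 = (-0.4867)·2 + (-0.4867)·2 + 0.3244·1 + (-0.6489)·3 = -3.5689; e_2·v_3 = 0.5732·2 + 0.3769·2 + 0.5990·1 + (-0.4131)·3 = 1.2599.
u_3 = v_3 + 3.5689·e_1 − 1.2599·e_2 = (-0.4590, -0.2118, 1.4032, 1.2047).
‖u_3‖ = 1.9172, so e_3 = (-0.2394, -0.1104, 0.7319, 0.6283).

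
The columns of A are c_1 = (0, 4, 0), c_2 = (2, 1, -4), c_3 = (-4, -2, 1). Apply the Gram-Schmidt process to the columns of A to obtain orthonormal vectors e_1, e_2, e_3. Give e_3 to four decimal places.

e_3 = (-0.8944, 0.0000, -0.4472)

c_1 = (0, 4, 0); ‖c_1‖ = 4.0000, so e_1 = (0.0000, 1.0000, 0.0000).
e_1·c_2 = 0.0000·2 + 1.0000·1 + 0.0000·(-4) = 1.0000.
u_2 = c_2 − 1.0000·e_1 = (2.0000, 0.0000, -4.0000).
‖u_2‖ = 4.4721, so e_2 = (0.4472, 0.0000, -0.8944).
e_1·c_3 = 0.0000·(-4) + 1.0000·(-2) + 0.0000·1 = -2.0000; e_2·c_3 = 0.4472·(-4) + 0.0000·(-2) + (-0.8944)·1 = -2.6833.
u_3 = c_3 + 2.0000·e_1 + 2.6833·e_2 = (-2.8000, 0.0000, -1.4000).
‖u_3‖ = 3.1305, so e_3 = (-0.8944, 0.0000, -0.4472).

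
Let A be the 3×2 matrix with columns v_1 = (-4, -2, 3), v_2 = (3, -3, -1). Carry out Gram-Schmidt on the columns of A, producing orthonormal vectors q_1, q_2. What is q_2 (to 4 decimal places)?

q_2 = (0.4368, -0.8994, -0.0171)

v_1 = (-4, -2, 3); ‖v_1‖ = 5.3852, so q_1 = (-0.7428, -0.3714, 0.5571).
q_1·v_2 = (-0.7428)·3 + (-0.3714)·(-3) + 0.5571·(-1) = -1.6713.
u_2 = v_2 + 1.6713·q_1 = (1.7586, -3.6207, -0.0690).
‖u_2‖ = 4.0258, so q_2 = (0.4368, -0.8994, -0.0171).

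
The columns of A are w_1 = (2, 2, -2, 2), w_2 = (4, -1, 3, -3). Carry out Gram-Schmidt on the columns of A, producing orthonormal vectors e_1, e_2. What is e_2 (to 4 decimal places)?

w_1 = (2, 2, -2, 2); ‖w_1‖ = 4.0000, so e_1 = (0.5000, 0.5000, -0.5000, 0.5000).
e_1·w_2 = 0.5000·4 + 0.5000·(-1) + (-0.5000)·3 + 0.5000·(-3) = -1.5000.
u_2 = w_2 + 1.5000·e_1 = (4.7500, -0.2500, 2.2500, -2.2500).
‖u_2‖ = 5.7228, so e_2 = (0.8300, -0.0437, 0.3932, -0.3932).

e_2 = (0.8300, -0.0437, 0.3932, -0.3932)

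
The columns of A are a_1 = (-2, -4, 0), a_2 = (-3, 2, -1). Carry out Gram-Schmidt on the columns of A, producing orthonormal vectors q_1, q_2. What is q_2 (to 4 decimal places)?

q_1 = a_1/‖a_1‖ = (-2, -4, 0)/4.4721 = (-0.4472, -0.8944, 0.0000).
r_{12} = q_1·a_2 = -0.4472.
u_2 = a_2 + 0.4472·q_1 = (-3.2000, 1.6000, -1.0000).
‖u_2‖ = 3.7148, so q_2 = (-0.8614, 0.4307, -0.2692).

q_2 = (-0.8614, 0.4307, -0.2692)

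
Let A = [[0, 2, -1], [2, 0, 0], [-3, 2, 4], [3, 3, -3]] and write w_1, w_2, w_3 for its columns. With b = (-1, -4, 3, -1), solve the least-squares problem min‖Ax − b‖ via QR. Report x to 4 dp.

w_1 = (0, 2, -3, 3); ‖w_1‖ = 4.6904, so q_1 = (0.0000, 0.4264, -0.6396, 0.6396).
q_1·w_2 = 0.0000·2 + 0.4264·0 + (-0.6396)·2 + 0.6396·3 = 0.6396.
u_2 = w_2 − 0.6396·q_1 = (2.0000, -0.2727, 2.4091, 2.5909).
‖u_2‖ = 4.0732, so q_2 = (0.4910, -0.0670, 0.5915, 0.6361).
q_1·w_3 = 0.0000·(-1) + 0.4264·0 + (-0.6396)·4 + 0.6396·(-3) = -4.4772; q_2·w_3 = 0.4910·(-1) + (-0.0670)·0 + 0.5915·4 + 0.6361·(-3) = -0.0335.
u_3 = w_3 + 4.4772·q_1 + 0.0335·q_2 = (-0.9836, 1.9068, 1.1562, -0.1151).
‖u_3‖ = 2.4400, so q_3 = (-0.4031, 0.7815, 0.4738, -0.0472).
Qᵀb = (-4.2640, 0.9151, -1.2542).
Back-substitute: x_3 = -1.2542/2.4400 = -0.5140.
x_2 = (0.9151 + 0.0335·(-0.5140))/4.0732 = 0.2204.
x_1 = (-4.2640 − 0.6396·0.2204 + 4.4772·(-0.5140))/4.6904 = -1.4298.

x = (-1.4298, 0.2204, -0.5140)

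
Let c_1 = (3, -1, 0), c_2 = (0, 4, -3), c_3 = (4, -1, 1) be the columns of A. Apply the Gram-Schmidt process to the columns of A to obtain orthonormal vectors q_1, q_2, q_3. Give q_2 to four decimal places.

q_2 = (0.2481, 0.7442, -0.6202)

c_1 = (3, -1, 0); ‖c_1‖ = 3.1623, so q_1 = (0.9487, -0.3162, 0.0000).
q_1·c_2 = 0.9487·0 + (-0.3162)·4 + 0.0000·(-3) = -1.2649.
u_2 = c_2 + 1.2649·q_1 = (1.2000, 3.6000, -3.0000).
‖u_2‖ = 4.8374, so q_2 = (0.2481, 0.7442, -0.6202).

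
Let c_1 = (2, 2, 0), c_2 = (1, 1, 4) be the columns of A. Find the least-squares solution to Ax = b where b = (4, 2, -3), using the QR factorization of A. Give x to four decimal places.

x = (1.8750, -0.7500)

c_1 = (2, 2, 0); ‖c_1‖ = 2.8284, so e_1 = (0.7071, 0.7071, 0.0000).
e_1·c_2 = 0.7071·1 + 0.7071·1 + 0.0000·4 = 1.4142.
u_2 = c_2 − 1.4142·e_1 = (0.0000, 0.0000, 4.0000).
‖u_2‖ = 4.0000, so e_2 = (0.0000, 0.0000, 1.0000).
Qᵀb = (4.2426, -3.0000).
Back-substitute: x_2 = -3.0000/4.0000 = -0.7500.
x_1 = (4.2426 − 1.4142·(-0.7500))/2.8284 = 1.8750.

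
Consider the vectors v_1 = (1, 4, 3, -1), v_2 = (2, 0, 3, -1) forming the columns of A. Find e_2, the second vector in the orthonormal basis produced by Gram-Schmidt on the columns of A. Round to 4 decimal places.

e_2 = (0.5284, -0.6039, 0.5661, -0.1887)

e_1 = v_1/‖v_1‖ = (1, 4, 3, -1)/5.1962 = (0.1925, 0.7698, 0.5774, -0.1925).
r_{12} = e_1·v_2 = 2.3094.
u_2 = v_2 − 2.3094·e_1 = (1.5556, -1.7778, 1.6667, -0.5556).
‖u_2‖ = 2.9439, so e_2 = (0.5284, -0.6039, 0.5661, -0.1887).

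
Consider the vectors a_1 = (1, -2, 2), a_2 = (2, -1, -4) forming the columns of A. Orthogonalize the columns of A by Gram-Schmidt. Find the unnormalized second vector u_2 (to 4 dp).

u_2 = (2.4444, -1.8889, -3.1111)

q_1 = a_1/‖a_1‖ = (1, -2, 2)/3.0000 = (0.3333, -0.6667, 0.6667).
r_{12} = q_1·a_2 = -1.3333.
u_2 = a_2 + 1.3333·q_1 = (2.4444, -1.8889, -3.1111).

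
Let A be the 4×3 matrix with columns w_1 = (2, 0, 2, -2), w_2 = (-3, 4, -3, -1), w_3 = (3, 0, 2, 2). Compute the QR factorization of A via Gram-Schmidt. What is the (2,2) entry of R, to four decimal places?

e_1 = w_1/‖w_1‖ = (2, 0, 2, -2)/3.4641 = (0.5774, 0.0000, 0.5774, -0.5774).
r_{12} = e_1·w_2 = -2.8868.
u_2 = w_2 + 2.8868·e_1 = (-1.3333, 4.0000, -1.3333, -2.6667).
r_{22} = ‖u_2‖ = 5.1640.

r_{22} = 5.1640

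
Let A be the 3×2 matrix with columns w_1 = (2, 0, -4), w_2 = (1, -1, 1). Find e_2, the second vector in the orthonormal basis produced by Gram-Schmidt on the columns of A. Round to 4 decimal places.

e_2 = (0.7171, -0.5976, 0.3586)

e_1 = w_1/‖w_1‖ = (2, 0, -4)/4.4721 = (0.4472, 0.0000, -0.8944).
r_{12} = e_1·w_2 = -0.4472.
u_2 = w_2 + 0.4472·e_1 = (1.2000, -1.0000, 0.6000).
‖u_2‖ = 1.6733, so e_2 = (0.7171, -0.5976, 0.3586).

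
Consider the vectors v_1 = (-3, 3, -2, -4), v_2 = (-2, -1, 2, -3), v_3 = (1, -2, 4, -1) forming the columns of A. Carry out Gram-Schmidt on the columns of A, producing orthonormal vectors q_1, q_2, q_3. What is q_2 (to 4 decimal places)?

v_1 = (-3, 3, -2, -4); ‖v_1‖ = 6.1644, so q_1 = (-0.4867, 0.4867, -0.3244, -0.6489).
q_1·v_2 = (-0.4867)·(-2) + 0.4867·(-1) + (-0.3244)·2 + (-0.6489)·(-3) = 1.7844.
u_2 = v_2 − 1.7844·q_1 = (-1.1316, -1.8684, 2.5789, -1.8421).
‖u_2‖ = 3.8491, so q_2 = (-0.2940, -0.4854, 0.6700, -0.4786).

q_2 = (-0.2940, -0.4854, 0.6700, -0.4786)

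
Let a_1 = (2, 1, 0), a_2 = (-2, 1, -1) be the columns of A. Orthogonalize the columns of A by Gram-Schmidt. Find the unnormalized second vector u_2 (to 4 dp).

a_1 = (2, 1, 0); ‖a_1‖ = 2.2361, so e_1 = (0.8944, 0.4472, 0.0000).
e_1·a_2 = 0.8944·(-2) + 0.4472·1 + 0.0000·(-1) = -1.3416.
u_2 = a_2 + 1.3416·e_1 = (-0.8000, 1.6000, -1.0000).

u_2 = (-0.8000, 1.6000, -1.0000)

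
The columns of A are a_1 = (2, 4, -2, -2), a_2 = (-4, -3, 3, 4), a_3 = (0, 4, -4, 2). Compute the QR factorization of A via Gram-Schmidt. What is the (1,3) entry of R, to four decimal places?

a_1 = (2, 4, -2, -2); ‖a_1‖ = 5.2915, so e_1 = (0.3780, 0.7559, -0.3780, -0.3780).
r_{13} = e_1·a_3 = 3.7796.

r_{13} = 3.7796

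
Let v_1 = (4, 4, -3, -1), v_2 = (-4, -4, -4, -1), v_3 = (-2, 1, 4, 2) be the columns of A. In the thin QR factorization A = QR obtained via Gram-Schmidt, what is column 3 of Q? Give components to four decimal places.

e_3 = (-0.6548, 0.6670, -0.0976, 0.3417)

v_1 = (4, 4, -3, -1); ‖v_1‖ = 6.4807, so e_1 = (0.6172, 0.6172, -0.4629, -0.1543).
e_1·v_2 = 0.6172·(-4) + 0.6172·(-4) + (-0.4629)·(-4) + (-0.1543)·(-1) = -2.9318.
u_2 = v_2 + 2.9318·e_1 = (-2.1905, -2.1905, -5.3571, -1.4524).
‖u_2‖ = 6.3565, so e_2 = (-0.3446, -0.3446, -0.8428, -0.2285).
e_1·v_3 = 0.6172·(-2) + 0.6172·1 + (-0.4629)·4 + (-0.1543)·2 = -2.7775; e_2·v_3 = (-0.3446)·(-2) + (-0.3446)·1 + (-0.8428)·4 + (-0.2285)·2 = -3.4835.
u_3 = v_3 + 2.7775·e_1 + 3.4835·e_2 = (-1.4862, 1.5138, -0.2216, 0.7755).
‖u_3‖ = 2.2695, so e_3 = (-0.6548, 0.6670, -0.0976, 0.3417).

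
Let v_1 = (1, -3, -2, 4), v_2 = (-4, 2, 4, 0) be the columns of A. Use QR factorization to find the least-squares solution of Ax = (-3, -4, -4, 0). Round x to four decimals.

x = (0.5238, -0.0714)

v_1 = (1, -3, -2, 4); ‖v_1‖ = 5.4772, so q_1 = (0.1826, -0.5477, -0.3651, 0.7303).
q_1·v_2 = 0.1826·(-4) + (-0.5477)·2 + (-0.3651)·4 + 0.7303·0 = -3.2863.
u_2 = v_2 + 3.2863·q_1 = (-3.4000, 0.2000, 2.8000, 2.4000).
‖u_2‖ = 5.0200, so q_2 = (-0.6773, 0.0398, 0.5578, 0.4781).
Qᵀb = (3.1038, -0.3586).
Back-substitute: x_2 = -0.3586/5.0200 = -0.0714.
x_1 = (3.1038 + 3.2863·(-0.0714))/5.4772 = 0.5238.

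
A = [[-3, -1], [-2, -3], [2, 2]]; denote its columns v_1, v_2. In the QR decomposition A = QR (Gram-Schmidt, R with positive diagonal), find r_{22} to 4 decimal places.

q_1 = v_1/‖v_1‖ = (-3, -2, 2)/4.1231 = (-0.7276, -0.4851, 0.4851).
r_{12} = q_1·v_2 = 3.1530.
u_2 = v_2 − 3.1530·q_1 = (1.2941, -1.4706, 0.4706).
r_{22} = ‖u_2‖ = 2.0147.

r_{22} = 2.0147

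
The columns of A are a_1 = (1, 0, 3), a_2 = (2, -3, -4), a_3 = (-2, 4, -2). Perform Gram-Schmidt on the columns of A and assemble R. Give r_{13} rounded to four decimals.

a_1 = (1, 0, 3); ‖a_1‖ = 3.1623, so e_1 = (0.3162, 0.0000, 0.9487).
r_{13} = e_1·a_3 = -2.5298.

r_{13} = -2.5298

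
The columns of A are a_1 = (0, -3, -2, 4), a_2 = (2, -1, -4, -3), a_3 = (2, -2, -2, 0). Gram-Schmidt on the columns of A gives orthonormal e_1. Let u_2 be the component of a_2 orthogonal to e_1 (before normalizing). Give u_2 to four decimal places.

u_2 = (2.0000, -1.1034, -4.0690, -2.8621)

e_1 = a_1/‖a_1‖ = (0, -3, -2, 4)/5.3852 = (0.0000, -0.5571, -0.3714, 0.7428).
r_{12} = e_1·a_2 = -0.1857.
u_2 = a_2 + 0.1857·e_1 = (2.0000, -1.1034, -4.0690, -2.8621).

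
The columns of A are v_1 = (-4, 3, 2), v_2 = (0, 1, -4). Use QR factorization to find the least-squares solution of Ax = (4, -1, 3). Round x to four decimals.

x = (-0.6111, -0.9444)

v_1 = (-4, 3, 2); ‖v_1‖ = 5.3852, so e_1 = (-0.7428, 0.5571, 0.3714).
e_1·v_2 = (-0.7428)·0 + 0.5571·1 + 0.3714·(-4) = -0.9285.
u_2 = v_2 + 0.9285·e_1 = (-0.6897, 1.5172, -3.6552).
‖u_2‖ = 4.0172, so e_2 = (-0.1717, 0.3777, -0.9099).
Qᵀb = (-2.4140, -3.7940).
Back-substitute: x_2 = -3.7940/4.0172 = -0.9444.
x_1 = (-2.4140 + 0.9285·(-0.9444))/5.3852 = -0.6111.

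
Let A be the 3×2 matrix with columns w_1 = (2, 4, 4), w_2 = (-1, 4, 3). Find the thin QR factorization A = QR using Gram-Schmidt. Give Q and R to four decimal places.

Q = [[0.3333, -0.9096], [0.6667, 0.4134], [0.6667, 0.0413]], R = [[6.0000, 4.3333], [0.0000, 2.6874]]

q_1 = w_1/‖w_1‖ = (2, 4, 4)/6.0000 = (0.3333, 0.6667, 0.6667).
r_{12} = q_1·w_2 = 4.3333.
u_2 = w_2 − 4.3333·q_1 = (-2.4444, 1.1111, 0.1111).
‖u_2‖ = 2.6874, so q_2 = (-0.9096, 0.4134, 0.0413).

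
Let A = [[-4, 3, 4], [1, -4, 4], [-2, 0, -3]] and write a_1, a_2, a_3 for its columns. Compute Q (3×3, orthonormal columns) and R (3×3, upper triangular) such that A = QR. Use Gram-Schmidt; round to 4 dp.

Q = [[-0.8729, -0.0133, 0.4878], [0.2182, -0.9047, 0.3658], [-0.4364, -0.4258, -0.7926]], R = [[4.5826, -3.4915, -1.3093], [0.0000, 3.5790, -2.3949], [0.0000, 0.0000, 5.7923]]

a_1 = (-4, 1, -2); ‖a_1‖ = 4.5826, so e_1 = (-0.8729, 0.2182, -0.4364).
e_1·a_2 = (-0.8729)·3 + 0.2182·(-4) + (-0.4364)·0 = -3.4915.
u_2 = a_2 + 3.4915·e_1 = (-0.0476, -3.2381, -1.5238).
‖u_2‖ = 3.5790, so e_2 = (-0.0133, -0.9047, -0.4258).
e_1·a_3 = (-0.8729)·4 + 0.2182·4 + (-0.4364)·(-3) = -1.3093; e_2·a_3 = (-0.0133)·4 + (-0.9047)·4 + (-0.4258)·(-3) = -2.3949.
u_3 = a_3 + 1.3093·e_1 + 2.3949·e_2 = (2.8253, 2.1190, -4.5911).
‖u_3‖ = 5.7923, so e_3 = (0.4878, 0.3658, -0.7926).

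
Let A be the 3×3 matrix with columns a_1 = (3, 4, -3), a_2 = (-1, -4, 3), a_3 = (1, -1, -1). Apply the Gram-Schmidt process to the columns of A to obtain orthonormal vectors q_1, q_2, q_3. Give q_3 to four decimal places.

a_1 = (3, 4, -3); ‖a_1‖ = 5.8310, so q_1 = (0.5145, 0.6860, -0.5145).
q_1·a_2 = 0.5145·(-1) + 0.6860·(-4) + (-0.5145)·3 = -4.8020.
u_2 = a_2 + 4.8020·q_1 = (1.4706, -0.7059, 0.5294).
‖u_2‖ = 1.7150, so q_2 = (0.8575, -0.4116, 0.3087).
q_1·a_3 = 0.5145·1 + 0.6860·(-1) + (-0.5145)·(-1) = 0.3430; q_2·a_3 = 0.8575·1 + (-0.4116)·(-1) + 0.3087·(-1) = 0.9604.
u_3 = a_3 − 0.3430·q_1 − 0.9604·q_2 = (0.0000, -0.8400, -1.1200).
‖u_3‖ = 1.4000, so q_3 = (0.0000, -0.6000, -0.8000).

q_3 = (0.0000, -0.6000, -0.8000)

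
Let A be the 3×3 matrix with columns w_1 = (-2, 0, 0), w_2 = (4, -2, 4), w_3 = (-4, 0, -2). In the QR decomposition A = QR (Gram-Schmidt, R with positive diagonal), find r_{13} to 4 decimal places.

w_1 = (-2, 0, 0); ‖w_1‖ = 2.0000, so e_1 = (-1.0000, 0.0000, 0.0000).
r_{13} = e_1·w_3 = 4.0000.

r_{13} = 4.0000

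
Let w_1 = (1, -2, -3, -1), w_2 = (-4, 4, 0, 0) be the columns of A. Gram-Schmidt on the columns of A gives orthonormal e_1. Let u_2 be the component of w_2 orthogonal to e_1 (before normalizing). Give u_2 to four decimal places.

u_2 = (-3.2000, 2.4000, -2.4000, -0.8000)

e_1 = w_1/‖w_1‖ = (1, -2, -3, -1)/3.8730 = (0.2582, -0.5164, -0.7746, -0.2582).
r_{12} = e_1·w_2 = -3.0984.
u_2 = w_2 + 3.0984·e_1 = (-3.2000, 2.4000, -2.4000, -0.8000).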